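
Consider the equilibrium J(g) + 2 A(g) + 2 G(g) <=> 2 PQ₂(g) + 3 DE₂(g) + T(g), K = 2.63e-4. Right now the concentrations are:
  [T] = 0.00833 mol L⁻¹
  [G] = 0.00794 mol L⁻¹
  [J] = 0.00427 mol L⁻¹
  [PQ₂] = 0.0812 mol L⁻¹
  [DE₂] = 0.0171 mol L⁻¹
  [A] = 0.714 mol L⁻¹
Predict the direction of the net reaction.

Q = [PQ₂]²·[DE₂]³·[T] / ([J]·[A]²·[G]²) = (0.0812)²·(0.0171)³·(0.00833) / ((0.00427)·(0.714)²·(0.00794)²) = 0.00200
Q = 0.00200 > K = 2.63e-4, so the reverse reaction proceeds.

reverse (toward reactants)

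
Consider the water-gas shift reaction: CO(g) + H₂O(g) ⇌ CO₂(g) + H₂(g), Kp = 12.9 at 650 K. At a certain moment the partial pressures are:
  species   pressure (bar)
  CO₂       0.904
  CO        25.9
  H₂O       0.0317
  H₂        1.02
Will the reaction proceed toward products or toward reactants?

Qp = P(CO₂)·P(H₂) / (P(CO)·P(H₂O)) = (0.904)·(1.02) / ((25.9)·(0.0317)) = 1.12
Qp = 1.12 < Kp = 12.9, so the forward reaction proceeds.

to the right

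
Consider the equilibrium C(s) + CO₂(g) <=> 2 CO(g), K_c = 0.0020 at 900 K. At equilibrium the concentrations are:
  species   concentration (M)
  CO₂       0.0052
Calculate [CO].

[CO] = 0.0032 M

(C is a pure solid — omitted from K_c.)
At equilibrium, K_c = [CO]² / [CO₂] = 0.0020.
([CO])² / (0.0052) = 0.0020
[CO]² = 1.04×10⁻⁵ ⇒ [CO] = 0.0032 M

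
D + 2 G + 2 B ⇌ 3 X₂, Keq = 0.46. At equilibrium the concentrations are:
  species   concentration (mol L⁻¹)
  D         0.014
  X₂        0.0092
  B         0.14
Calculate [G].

[G] = 0.079 mol L⁻¹

At equilibrium, Keq = [X₂]³ / ([D]·[G]²·[B]²) = 0.46.
(0.0092)³ / ((0.014)·([G])²·(0.14)²) = 0.46
[G]² = 0.00617 ⇒ [G] = 0.079 mol L⁻¹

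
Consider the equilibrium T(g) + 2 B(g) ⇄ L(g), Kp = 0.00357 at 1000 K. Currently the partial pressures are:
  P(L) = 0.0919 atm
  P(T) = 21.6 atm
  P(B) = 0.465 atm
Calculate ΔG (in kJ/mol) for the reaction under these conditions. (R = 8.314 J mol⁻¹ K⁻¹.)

Qp = P(L) / (P(T)·P(B)²) = (0.0919) / ((21.6)·(0.465)²) = 0.0197
ΔG = RT ln(Qp/Kp) = (8.314 J mol⁻¹ K⁻¹)(1000 K) × ln(0.0197/0.00357)
   = (8.314 kJ/mol)(1.708) = 14.2 kJ/mol
ΔG > 0, so the forward reaction is non-spontaneous (proceeds in reverse).

ΔG = 14.2 kJ/mol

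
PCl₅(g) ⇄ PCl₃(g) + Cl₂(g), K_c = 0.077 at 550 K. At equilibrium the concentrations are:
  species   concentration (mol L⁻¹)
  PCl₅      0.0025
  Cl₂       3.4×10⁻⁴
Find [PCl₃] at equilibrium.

At equilibrium, K_c = [PCl₃]·[Cl₂] / [PCl₅] = 0.077.
([PCl₃])·(3.4×10⁻⁴) / (0.0025) = 0.077
[PCl₃] = 0.566 = 0.57 mol L⁻¹

[PCl₃] = 0.57 mol L⁻¹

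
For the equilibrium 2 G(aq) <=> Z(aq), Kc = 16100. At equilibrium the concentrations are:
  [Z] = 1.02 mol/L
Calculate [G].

At equilibrium, Kc = [Z] / [G]² = 16100.
(1.02) / ([G])² = 16100
[G]² = 6.34e-5 ⇒ [G] = 0.00796 mol/L

[G] = 0.00796 mol/L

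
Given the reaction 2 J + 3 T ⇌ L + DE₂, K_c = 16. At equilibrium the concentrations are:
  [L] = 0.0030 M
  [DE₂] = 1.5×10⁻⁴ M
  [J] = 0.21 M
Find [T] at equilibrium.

At equilibrium, K_c = [L]·[DE₂] / ([J]²·[T]³) = 16.
(0.0030)·(1.5×10⁻⁴) / ((0.21)²·([T])³) = 16
[T]³ = 6.38×10⁻⁷ ⇒ [T] = 0.0086 M

[T] = 0.0086 M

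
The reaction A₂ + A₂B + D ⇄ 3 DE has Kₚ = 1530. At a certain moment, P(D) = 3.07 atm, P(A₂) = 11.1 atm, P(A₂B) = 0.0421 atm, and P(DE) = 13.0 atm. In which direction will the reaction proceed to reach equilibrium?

no net change (already at equilibrium)

Qₚ = P(DE)³ / (P(A₂)·P(A₂B)·P(D)) = (13.0)³ / ((11.1)·(0.0421)·(3.07)) = 1530
Qₚ = 1530 = Kₚ, so the system is already at equilibrium.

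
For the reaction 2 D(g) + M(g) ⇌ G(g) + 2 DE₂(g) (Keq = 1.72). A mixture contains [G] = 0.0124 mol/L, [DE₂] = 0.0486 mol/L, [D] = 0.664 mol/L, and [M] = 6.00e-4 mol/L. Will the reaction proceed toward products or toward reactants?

Q = [G]·[DE₂]² / ([D]²·[M]) = (0.0124)·(0.0486)² / ((0.664)²·(6.00e-4)) = 0.111
Q = 0.111 < Keq = 1.72, so the forward reaction proceeds.

forward (toward products)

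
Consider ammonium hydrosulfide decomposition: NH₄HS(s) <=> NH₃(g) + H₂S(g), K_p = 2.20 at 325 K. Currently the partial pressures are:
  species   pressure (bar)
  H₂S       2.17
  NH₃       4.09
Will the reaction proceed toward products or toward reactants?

in the reverse direction

(NH₄HS is a pure solid — omitted from Q_p.)
Q_p = P(NH₃)·P(H₂S) = (4.09)·(2.17) = 8.88
Q_p = 8.88 > K_p = 2.20, so the reverse reaction proceeds.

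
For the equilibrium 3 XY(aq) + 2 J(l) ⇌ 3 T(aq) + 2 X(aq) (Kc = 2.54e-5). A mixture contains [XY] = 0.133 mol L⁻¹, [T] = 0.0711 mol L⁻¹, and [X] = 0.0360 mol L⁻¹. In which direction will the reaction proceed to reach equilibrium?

to the left

(J is a pure liquid — omitted from Qc.)
Qc = [T]³·[X]² / [XY]³ = (0.0711)³·(0.0360)² / (0.133)³ = 1.98e-4
Qc = 1.98e-4 > Kc = 2.54e-5, so the reverse reaction proceeds.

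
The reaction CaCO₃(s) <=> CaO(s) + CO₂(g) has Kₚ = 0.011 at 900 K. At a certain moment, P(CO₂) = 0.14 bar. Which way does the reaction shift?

(CaCO₃, CaO are pure solids — omitted from Qₚ.)
Qₚ = P(CO₂) = 0.14
Qₚ = 0.14 > Kₚ = 0.011, so the reverse reaction proceeds.

in the reverse direction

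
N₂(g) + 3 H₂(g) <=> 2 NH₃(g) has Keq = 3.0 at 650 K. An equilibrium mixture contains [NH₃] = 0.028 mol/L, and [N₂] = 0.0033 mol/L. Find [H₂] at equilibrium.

[H₂] = 0.43 mol/L

At equilibrium, Keq = [NH₃]² / ([N₂]·[H₂]³) = 3.0.
(0.028)² / ((0.0033)·([H₂])³) = 3.0
[H₂]³ = 0.0792 ⇒ [H₂] = 0.43 mol/L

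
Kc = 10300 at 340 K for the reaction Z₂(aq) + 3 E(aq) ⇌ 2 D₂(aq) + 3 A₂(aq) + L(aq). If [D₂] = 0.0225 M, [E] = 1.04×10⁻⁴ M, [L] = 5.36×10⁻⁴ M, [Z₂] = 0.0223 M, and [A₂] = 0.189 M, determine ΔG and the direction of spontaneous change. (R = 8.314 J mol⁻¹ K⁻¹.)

Qc = [D₂]²·[A₂]³·[L] / ([Z₂]·[E]³) = (0.0225)²·(0.189)³·(5.36×10⁻⁴) / ((0.0223)·(1.04×10⁻⁴)³) = 73000
ΔG = RT ln(Qc/Kc) = (8.314 J mol⁻¹ K⁻¹)(340 K) × ln(73000/10300)
   = (2.827 kJ/mol)(1.958) = 5.54 kJ/mol
ΔG > 0, so the forward reaction is non-spontaneous (proceeds in reverse).

ΔG = 5.54 kJ/mol; the forward reaction is non-spontaneous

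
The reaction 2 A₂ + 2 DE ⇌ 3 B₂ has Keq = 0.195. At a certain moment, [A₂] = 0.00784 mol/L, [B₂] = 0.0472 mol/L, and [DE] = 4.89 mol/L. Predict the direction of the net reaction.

to the right

Q = [B₂]³ / ([A₂]²·[DE]²) = (0.0472)³ / ((0.00784)²·(4.89)²) = 0.0715
Q = 0.0715 < Keq = 0.195, so the forward reaction proceeds.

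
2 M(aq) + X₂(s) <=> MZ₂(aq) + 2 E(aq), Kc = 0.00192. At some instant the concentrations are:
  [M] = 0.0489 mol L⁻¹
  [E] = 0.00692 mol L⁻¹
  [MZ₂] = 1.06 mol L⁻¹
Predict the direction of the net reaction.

in the reverse direction

(X₂ is a pure solid — omitted from Qc.)
Qc = [MZ₂]·[E]² / [M]² = (1.06)·(0.00692)² / (0.0489)² = 0.0212
Qc = 0.0212 > Kc = 0.00192, so the reverse reaction proceeds.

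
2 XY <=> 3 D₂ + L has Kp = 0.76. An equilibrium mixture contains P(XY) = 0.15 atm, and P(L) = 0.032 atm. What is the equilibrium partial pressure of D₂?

At equilibrium, Kp = P(D₂)³·P(L) / P(XY)² = 0.76.
(P(D₂))³·(0.032) / (0.15)² = 0.76
P(D₂)³ = 0.534 ⇒ P(D₂) = 0.81 atm

P(D₂) = 0.81 atm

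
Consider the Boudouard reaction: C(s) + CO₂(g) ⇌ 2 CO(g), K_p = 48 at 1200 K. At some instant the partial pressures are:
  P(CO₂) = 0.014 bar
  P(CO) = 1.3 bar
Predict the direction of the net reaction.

to the left

(C is a pure solid — omitted from Q_p.)
Q_p = P(CO)² / P(CO₂) = (1.3)² / (0.014) = 120
Q_p = 120 > K_p = 48, so the reverse reaction proceeds.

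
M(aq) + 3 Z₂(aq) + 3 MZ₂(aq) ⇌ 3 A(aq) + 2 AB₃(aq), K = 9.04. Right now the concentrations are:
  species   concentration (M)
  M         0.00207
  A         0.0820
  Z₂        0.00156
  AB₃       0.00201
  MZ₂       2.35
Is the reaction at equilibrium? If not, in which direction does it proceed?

reverse (toward reactants)

Q = [A]³·[AB₃]² / ([M]·[Z₂]³·[MZ₂]³) = (0.0820)³·(0.00201)² / ((0.00207)·(0.00156)³·(2.35)³) = 21.8
Q = 21.8 > K = 9.04, so the reverse reaction proceeds.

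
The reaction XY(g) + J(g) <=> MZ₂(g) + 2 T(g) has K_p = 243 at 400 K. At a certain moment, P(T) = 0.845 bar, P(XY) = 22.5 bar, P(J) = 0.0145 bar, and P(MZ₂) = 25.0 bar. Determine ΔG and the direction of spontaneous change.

Q_p = P(MZ₂)·P(T)² / (P(XY)·P(J)) = (25.0)·(0.845)² / ((22.5)·(0.0145)) = 54.7
ΔG = RT ln(Q_p/K_p) = (8.314 J mol⁻¹ K⁻¹)(400 K) × ln(54.7/243)
   = (3.326 kJ/mol)(-1.491) = -4.96 kJ/mol
ΔG < 0, so the forward reaction is spontaneous (proceeds forward).

ΔG = -4.96 kJ/mol; the forward reaction is spontaneous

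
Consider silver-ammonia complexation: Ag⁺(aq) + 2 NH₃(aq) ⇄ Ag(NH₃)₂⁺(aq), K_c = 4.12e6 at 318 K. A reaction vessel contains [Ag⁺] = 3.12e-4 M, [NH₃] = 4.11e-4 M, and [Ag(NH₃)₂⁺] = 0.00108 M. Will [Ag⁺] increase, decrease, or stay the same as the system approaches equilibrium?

Q_c = [Ag(NH₃)₂⁺] / ([Ag⁺]·[NH₃]²) = (0.00108) / ((3.12e-4)·(4.11e-4)²) = 2.05e7
Q_c = 2.05e7 > K_c = 4.12e6: net reverse reaction.
Ag⁺ is a reactant, so it increases.

increase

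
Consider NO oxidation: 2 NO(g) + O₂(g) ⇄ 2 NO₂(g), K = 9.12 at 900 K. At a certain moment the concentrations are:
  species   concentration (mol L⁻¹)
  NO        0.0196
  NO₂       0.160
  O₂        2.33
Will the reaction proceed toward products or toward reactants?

in the reverse direction

Q = [NO₂]² / ([NO]²·[O₂]) = (0.160)² / ((0.0196)²·(2.33)) = 28.6
Q = 28.6 > K = 9.12, so the reverse reaction proceeds.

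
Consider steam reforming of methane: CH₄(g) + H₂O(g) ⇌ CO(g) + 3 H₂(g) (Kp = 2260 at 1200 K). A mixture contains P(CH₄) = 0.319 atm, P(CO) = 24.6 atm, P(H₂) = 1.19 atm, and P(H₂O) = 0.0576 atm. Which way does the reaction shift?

no net change (already at equilibrium)

Qp = P(CO)·P(H₂)³ / (P(CH₄)·P(H₂O)) = (24.6)·(1.19)³ / ((0.319)·(0.0576)) = 2260
Qp = 2260 = Kp, so the system is already at equilibrium.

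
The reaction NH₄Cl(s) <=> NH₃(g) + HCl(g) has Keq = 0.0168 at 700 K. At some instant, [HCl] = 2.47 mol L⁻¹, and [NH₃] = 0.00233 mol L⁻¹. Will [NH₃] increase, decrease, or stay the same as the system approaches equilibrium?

(NH₄Cl is a pure solid — omitted from Q.)
Q = [NH₃]·[HCl] = (0.00233)·(2.47) = 0.00576
Q = 0.00576 < Keq = 0.0168: net forward reaction.
NH₃ is a product, so it increases.

increase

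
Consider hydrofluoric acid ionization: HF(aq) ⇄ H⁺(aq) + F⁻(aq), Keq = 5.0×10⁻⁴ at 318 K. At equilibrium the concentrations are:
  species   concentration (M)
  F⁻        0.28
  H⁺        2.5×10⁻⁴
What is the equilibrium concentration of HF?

[HF] = 0.14 M

At equilibrium, Keq = [H⁺]·[F⁻] / [HF] = 5.0×10⁻⁴.
(2.5×10⁻⁴)·(0.28) / ([HF]) = 5.0×10⁻⁴
[HF] = 0.140 = 0.14 M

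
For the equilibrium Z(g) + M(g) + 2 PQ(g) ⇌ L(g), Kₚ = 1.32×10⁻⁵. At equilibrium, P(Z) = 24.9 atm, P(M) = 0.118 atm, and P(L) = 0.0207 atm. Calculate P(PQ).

P(PQ) = 23.1 atm

At equilibrium, Kₚ = P(L) / (P(Z)·P(M)·P(PQ)²) = 1.32×10⁻⁵.
(0.0207) / ((24.9)·(0.118)·(P(PQ))²) = 1.32×10⁻⁵
P(PQ)² = 534 ⇒ P(PQ) = 23.1 atm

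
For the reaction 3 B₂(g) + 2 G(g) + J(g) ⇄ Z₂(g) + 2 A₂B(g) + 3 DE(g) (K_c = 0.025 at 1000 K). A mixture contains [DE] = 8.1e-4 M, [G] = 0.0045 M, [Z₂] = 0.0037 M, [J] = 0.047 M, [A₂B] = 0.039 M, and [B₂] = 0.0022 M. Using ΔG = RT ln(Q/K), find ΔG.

ΔG = 20.5 kJ/mol

Q_c = [Z₂]·[A₂B]²·[DE]³ / ([B₂]³·[G]²·[J]) = (0.0037)·(0.039)²·(8.1e-4)³ / ((0.0022)³·(0.0045)²·(0.047)) = 0.295
ΔG = RT ln(Q_c/K_c) = (8.314 J mol⁻¹ K⁻¹)(1000 K) × ln(0.295/0.025)
   = (8.314 kJ/mol)(2.468) = 20.5 kJ/mol
ΔG > 0, so the forward reaction is non-spontaneous (proceeds in reverse).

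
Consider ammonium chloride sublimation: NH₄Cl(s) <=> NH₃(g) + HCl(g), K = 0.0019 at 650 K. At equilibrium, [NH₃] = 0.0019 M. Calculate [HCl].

[HCl] = 1.0 M

(NH₄Cl is a pure solid — omitted from K.)
At equilibrium, K = [NH₃]·[HCl] = 0.0019.
(0.0019)·([HCl]) = 0.0019
[HCl] = 1.00 = 1.0 M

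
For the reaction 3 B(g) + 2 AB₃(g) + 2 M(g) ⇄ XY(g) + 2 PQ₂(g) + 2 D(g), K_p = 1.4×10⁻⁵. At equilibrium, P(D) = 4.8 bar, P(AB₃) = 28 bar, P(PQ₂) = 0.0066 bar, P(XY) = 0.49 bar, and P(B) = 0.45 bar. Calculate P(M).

At equilibrium, K_p = P(XY)·P(PQ₂)²·P(D)² / (P(B)³·P(AB₃)²·P(M)²) = 1.4×10⁻⁵.
(0.49)·(0.0066)²·(4.8)² / ((0.45)³·(28)²·(P(M))²) = 1.4×10⁻⁵
P(M)² = 0.492 ⇒ P(M) = 0.70 bar

P(M) = 0.70 bar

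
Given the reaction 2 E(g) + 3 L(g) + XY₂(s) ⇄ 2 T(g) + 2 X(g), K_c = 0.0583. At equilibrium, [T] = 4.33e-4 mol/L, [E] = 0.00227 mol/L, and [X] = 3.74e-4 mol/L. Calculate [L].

[L] = 0.00444 mol/L

(XY₂ is a pure solid — omitted from K_c.)
At equilibrium, K_c = [T]²·[X]² / ([E]²·[L]³) = 0.0583.
(4.33e-4)²·(3.74e-4)² / ((0.00227)²·([L])³) = 0.0583
[L]³ = 8.73e-8 ⇒ [L] = 0.00444 mol/L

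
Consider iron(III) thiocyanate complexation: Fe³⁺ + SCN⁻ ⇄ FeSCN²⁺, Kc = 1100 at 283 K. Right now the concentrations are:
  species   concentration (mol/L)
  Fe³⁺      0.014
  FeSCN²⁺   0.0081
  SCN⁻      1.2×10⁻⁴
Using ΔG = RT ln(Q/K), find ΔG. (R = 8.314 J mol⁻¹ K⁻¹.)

ΔG = 3.48 kJ/mol

Qc = [FeSCN²⁺] / ([Fe³⁺]·[SCN⁻]) = (0.0081) / ((0.014)·(1.2×10⁻⁴)) = 4820
ΔG = RT ln(Qc/Kc) = (8.314 J mol⁻¹ K⁻¹)(283 K) × ln(4820/1100)
   = (2.353 kJ/mol)(1.477) = 3.48 kJ/mol
ΔG > 0, so the forward reaction is non-spontaneous (proceeds in reverse).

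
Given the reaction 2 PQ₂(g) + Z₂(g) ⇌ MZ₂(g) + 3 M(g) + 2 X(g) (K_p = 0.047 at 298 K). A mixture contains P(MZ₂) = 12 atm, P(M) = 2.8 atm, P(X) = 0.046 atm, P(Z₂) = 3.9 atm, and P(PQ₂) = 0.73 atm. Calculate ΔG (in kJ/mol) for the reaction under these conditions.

ΔG = 4.31 kJ/mol

Q_p = P(MZ₂)·P(M)³·P(X)² / (P(PQ₂)²·P(Z₂)) = (12)·(2.8)³·(0.046)² / ((0.73)²·(3.9)) = 0.268
ΔG = RT ln(Q_p/K_p) = (8.314 J mol⁻¹ K⁻¹)(298 K) × ln(0.268/0.047)
   = (2.478 kJ/mol)(1.741) = 4.31 kJ/mol
ΔG > 0, so the forward reaction is non-spontaneous (proceeds in reverse).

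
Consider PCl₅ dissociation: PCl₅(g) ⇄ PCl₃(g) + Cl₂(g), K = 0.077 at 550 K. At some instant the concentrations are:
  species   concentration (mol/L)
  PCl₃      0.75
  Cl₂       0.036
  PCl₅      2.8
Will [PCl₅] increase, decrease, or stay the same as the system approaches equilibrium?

Q = [PCl₃]·[Cl₂] / [PCl₅] = (0.75)·(0.036) / (2.8) = 0.0096
Q = 0.0096 < K = 0.077: net forward reaction.
PCl₅ is a reactant, so it decreases.

decrease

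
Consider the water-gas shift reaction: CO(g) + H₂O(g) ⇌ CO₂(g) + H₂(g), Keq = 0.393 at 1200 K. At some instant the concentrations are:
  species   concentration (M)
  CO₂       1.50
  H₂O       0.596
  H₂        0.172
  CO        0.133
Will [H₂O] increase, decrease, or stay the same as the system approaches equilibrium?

increase

Q = [CO₂]·[H₂] / ([CO]·[H₂O]) = (1.50)·(0.172) / ((0.133)·(0.596)) = 3.25
Q = 3.25 > Keq = 0.393: net reverse reaction.
H₂O is a reactant, so it increases.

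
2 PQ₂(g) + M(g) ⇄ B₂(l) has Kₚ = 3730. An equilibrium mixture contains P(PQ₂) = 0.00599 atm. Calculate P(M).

(B₂ is a pure liquid — omitted from Kₚ.)
At equilibrium, Kₚ = 1 / (P(PQ₂)²·P(M)) = 3730.
1 / ((0.00599)²·(P(M))) = 3730
P(M) = 7.47 atm

P(M) = 7.47 atm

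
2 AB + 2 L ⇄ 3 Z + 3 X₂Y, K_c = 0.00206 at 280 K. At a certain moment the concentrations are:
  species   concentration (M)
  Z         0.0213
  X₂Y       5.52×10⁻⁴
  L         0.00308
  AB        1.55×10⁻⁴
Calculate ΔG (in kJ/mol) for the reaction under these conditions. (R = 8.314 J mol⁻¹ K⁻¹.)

ΔG = 2.89 kJ/mol

Q_c = [Z]³·[X₂Y]³ / ([AB]²·[L]²) = (0.0213)³·(5.52×10⁻⁴)³ / ((1.55×10⁻⁴)²·(0.00308)²) = 0.00713
ΔG = RT ln(Q_c/K_c) = (8.314 J mol⁻¹ K⁻¹)(280 K) × ln(0.00713/0.00206)
   = (2.328 kJ/mol)(1.242) = 2.89 kJ/mol
ΔG > 0, so the forward reaction is non-spontaneous (proceeds in reverse).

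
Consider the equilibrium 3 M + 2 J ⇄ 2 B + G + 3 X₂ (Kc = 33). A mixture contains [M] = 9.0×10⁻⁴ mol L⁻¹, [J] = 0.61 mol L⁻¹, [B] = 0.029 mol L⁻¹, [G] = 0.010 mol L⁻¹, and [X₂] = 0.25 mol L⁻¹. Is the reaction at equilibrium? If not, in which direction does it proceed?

Qc = [B]²·[G]·[X₂]³ / ([M]³·[J]²) = (0.029)²·(0.010)·(0.25)³ / ((9.0×10⁻⁴)³·(0.61)²) = 480
Qc = 480 > Kc = 33, so the reverse reaction proceeds.

to the left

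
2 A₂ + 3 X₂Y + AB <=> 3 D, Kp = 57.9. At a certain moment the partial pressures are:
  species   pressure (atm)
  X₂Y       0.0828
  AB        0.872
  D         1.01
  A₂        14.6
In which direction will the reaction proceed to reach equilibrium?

Qp = P(D)³ / (P(A₂)²·P(X₂Y)³·P(AB)) = (1.01)³ / ((14.6)²·(0.0828)³·(0.872)) = 9.76
Qp = 9.76 < Kp = 57.9, so the forward reaction proceeds.

to the right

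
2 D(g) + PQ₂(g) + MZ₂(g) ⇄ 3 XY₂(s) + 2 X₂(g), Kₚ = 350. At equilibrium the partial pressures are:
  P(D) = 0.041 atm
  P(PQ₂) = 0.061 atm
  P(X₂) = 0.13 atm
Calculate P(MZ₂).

P(MZ₂) = 0.47 atm

(XY₂ is a pure solid — omitted from Kₚ.)
At equilibrium, Kₚ = P(X₂)² / (P(D)²·P(PQ₂)·P(MZ₂)) = 350.
(0.13)² / ((0.041)²·(0.061)·(P(MZ₂))) = 350
P(MZ₂) = 0.471 = 0.47 atm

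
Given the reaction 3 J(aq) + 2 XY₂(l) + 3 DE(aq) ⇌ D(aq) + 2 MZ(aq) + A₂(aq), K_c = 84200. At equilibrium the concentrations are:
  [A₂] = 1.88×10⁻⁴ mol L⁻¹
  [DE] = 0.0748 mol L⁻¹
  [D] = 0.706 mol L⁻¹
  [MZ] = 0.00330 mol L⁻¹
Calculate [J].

(XY₂ is a pure liquid — omitted from K_c.)
At equilibrium, K_c = [D]·[MZ]²·[A₂] / ([J]³·[DE]³) = 84200.
(0.706)·(0.00330)²·(1.88×10⁻⁴) / (([J])³·(0.0748)³) = 84200
[J]³ = 4.10×10⁻¹¹ ⇒ [J] = 3.45×10⁻⁴ mol L⁻¹

[J] = 3.45×10⁻⁴ mol L⁻¹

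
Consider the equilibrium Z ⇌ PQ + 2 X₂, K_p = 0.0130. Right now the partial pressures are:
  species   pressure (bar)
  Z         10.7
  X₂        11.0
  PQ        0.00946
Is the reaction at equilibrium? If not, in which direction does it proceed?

to the left

Q_p = P(PQ)·P(X₂)² / P(Z) = (0.00946)·(11.0)² / (10.7) = 0.107
Q_p = 0.107 > K_p = 0.0130, so the reverse reaction proceeds.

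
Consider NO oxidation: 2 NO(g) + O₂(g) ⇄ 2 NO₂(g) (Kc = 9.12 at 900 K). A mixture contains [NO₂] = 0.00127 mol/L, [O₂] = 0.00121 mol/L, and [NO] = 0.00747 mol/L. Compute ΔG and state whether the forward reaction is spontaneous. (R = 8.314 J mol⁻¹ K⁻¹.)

Qc = [NO₂]² / ([NO]²·[O₂]) = (0.00127)² / ((0.00747)²·(0.00121)) = 23.9
ΔG = RT ln(Qc/Kc) = (8.314 J mol⁻¹ K⁻¹)(900 K) × ln(23.9/9.12)
   = (7.483 kJ/mol)(0.9634) = 7.21 kJ/mol
ΔG > 0, so the forward reaction is non-spontaneous (proceeds in reverse).

ΔG = 7.21 kJ/mol; the forward reaction is non-spontaneous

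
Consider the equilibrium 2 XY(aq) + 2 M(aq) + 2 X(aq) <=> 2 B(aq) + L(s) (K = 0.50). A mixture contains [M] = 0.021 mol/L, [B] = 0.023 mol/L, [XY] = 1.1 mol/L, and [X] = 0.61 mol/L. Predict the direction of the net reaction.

in the reverse direction

(L is a pure solid — omitted from Q.)
Q = [B]² / ([XY]²·[M]²·[X]²) = (0.023)² / ((1.1)²·(0.021)²·(0.61)²) = 2.7
Q = 2.7 > K = 0.50, so the reverse reaction proceeds.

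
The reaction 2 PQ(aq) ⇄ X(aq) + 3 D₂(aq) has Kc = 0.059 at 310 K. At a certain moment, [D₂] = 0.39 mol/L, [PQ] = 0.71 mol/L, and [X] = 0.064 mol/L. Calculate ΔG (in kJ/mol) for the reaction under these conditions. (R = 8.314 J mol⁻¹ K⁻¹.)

Qc = [X]·[D₂]³ / [PQ]² = (0.064)·(0.39)³ / (0.71)² = 0.00753
ΔG = RT ln(Qc/Kc) = (8.314 J mol⁻¹ K⁻¹)(310 K) × ln(0.00753/0.059)
   = (2.577 kJ/mol)(-2.059) = -5.31 kJ/mol
ΔG < 0, so the forward reaction is spontaneous (proceeds forward).

ΔG = -5.31 kJ/mol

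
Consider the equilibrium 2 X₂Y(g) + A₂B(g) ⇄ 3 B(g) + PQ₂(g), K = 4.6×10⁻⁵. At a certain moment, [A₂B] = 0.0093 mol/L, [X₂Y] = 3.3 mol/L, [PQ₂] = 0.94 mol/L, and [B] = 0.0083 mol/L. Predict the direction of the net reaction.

Q = [B]³·[PQ₂] / ([X₂Y]²·[A₂B]) = (0.0083)³·(0.94) / ((3.3)²·(0.0093)) = 5.3×10⁻⁶
Q = 5.3×10⁻⁶ < K = 4.6×10⁻⁵, so the forward reaction proceeds.

in the forward direction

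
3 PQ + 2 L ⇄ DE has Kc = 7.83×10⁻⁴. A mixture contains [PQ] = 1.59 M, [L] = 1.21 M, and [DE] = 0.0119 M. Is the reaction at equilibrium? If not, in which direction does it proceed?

toward reactants

Qc = [DE] / ([PQ]³·[L]²) = (0.0119) / ((1.59)³·(1.21)²) = 0.00202
Qc = 0.00202 > Kc = 7.83×10⁻⁴, so the reverse reaction proceeds.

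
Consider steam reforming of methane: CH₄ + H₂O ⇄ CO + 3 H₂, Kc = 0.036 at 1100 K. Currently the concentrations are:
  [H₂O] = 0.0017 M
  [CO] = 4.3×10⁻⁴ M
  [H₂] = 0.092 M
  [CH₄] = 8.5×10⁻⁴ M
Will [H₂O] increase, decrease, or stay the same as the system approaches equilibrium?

increase

Qc = [CO]·[H₂]³ / ([CH₄]·[H₂O]) = (4.3×10⁻⁴)·(0.092)³ / ((8.5×10⁻⁴)·(0.0017)) = 0.23
Qc = 0.23 > Kc = 0.036: net reverse reaction.
H₂O is a reactant, so it increases.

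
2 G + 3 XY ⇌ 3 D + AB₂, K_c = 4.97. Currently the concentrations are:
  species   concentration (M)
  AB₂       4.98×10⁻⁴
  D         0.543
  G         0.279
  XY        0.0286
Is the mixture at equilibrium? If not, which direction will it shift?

Q_c = [D]³·[AB₂] / ([G]²·[XY]³) = (0.543)³·(4.98×10⁻⁴) / ((0.279)²·(0.0286)³) = 43.8
Q_c = 43.8 > K_c = 4.97: net reverse reaction.

no; Q > K, reaction proceeds in reverse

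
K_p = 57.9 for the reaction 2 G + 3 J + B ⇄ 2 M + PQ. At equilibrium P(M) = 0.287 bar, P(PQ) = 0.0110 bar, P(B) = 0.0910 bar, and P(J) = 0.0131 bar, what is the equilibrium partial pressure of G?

At equilibrium, K_p = P(M)²·P(PQ) / (P(G)²·P(J)³·P(B)) = 57.9.
(0.287)²·(0.0110) / ((P(G))²·(0.0131)³·(0.0910)) = 57.9
P(G)² = 76.5 ⇒ P(G) = 8.75 bar

P(G) = 8.75 bar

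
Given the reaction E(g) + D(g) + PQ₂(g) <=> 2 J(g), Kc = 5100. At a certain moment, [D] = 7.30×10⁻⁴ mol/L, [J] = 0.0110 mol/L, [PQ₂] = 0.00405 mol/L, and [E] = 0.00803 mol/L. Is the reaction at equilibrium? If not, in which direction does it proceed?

no net change (already at equilibrium)

Qc = [J]² / ([E]·[D]·[PQ₂]) = (0.0110)² / ((0.00803)·(7.30×10⁻⁴)·(0.00405)) = 5100
Qc = 5100 = Kc, so the system is already at equilibrium.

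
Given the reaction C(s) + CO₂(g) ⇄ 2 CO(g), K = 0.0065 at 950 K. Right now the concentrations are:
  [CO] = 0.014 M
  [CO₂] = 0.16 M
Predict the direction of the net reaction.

(C is a pure solid — omitted from Q.)
Q = [CO]² / [CO₂] = (0.014)² / (0.16) = 0.0012
Q = 0.0012 < K = 0.0065, so the forward reaction proceeds.

in the forward direction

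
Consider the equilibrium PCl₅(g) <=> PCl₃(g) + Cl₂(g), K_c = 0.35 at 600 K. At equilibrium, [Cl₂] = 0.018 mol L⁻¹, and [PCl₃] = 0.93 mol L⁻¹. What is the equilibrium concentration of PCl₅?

[PCl₅] = 0.048 mol L⁻¹

At equilibrium, K_c = [PCl₃]·[Cl₂] / [PCl₅] = 0.35.
(0.93)·(0.018) / ([PCl₅]) = 0.35
[PCl₅] = 0.0478 = 0.048 mol L⁻¹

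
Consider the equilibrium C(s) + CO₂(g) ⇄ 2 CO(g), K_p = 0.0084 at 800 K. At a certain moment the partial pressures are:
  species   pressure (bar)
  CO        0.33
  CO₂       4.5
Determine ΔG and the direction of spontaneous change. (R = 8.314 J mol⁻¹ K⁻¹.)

(C is a pure solid — omitted from Q_p.)
Q_p = P(CO)² / P(CO₂) = (0.33)² / (4.5) = 0.0242
ΔG = RT ln(Q_p/K_p) = (8.314 J mol⁻¹ K⁻¹)(800 K) × ln(0.0242/0.0084)
   = (6.651 kJ/mol)(1.058) = 7.04 kJ/mol
ΔG > 0, so the forward reaction is non-spontaneous (proceeds in reverse).

ΔG = 7.04 kJ/mol; the forward reaction is non-spontaneous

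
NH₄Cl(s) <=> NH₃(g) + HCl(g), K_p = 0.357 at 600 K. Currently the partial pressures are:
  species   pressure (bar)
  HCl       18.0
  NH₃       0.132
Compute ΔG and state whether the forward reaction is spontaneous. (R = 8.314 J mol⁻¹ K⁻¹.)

(NH₄Cl is a pure solid — omitted from Q_p.)
Q_p = P(NH₃)·P(HCl) = (0.132)·(18.0) = 2.38
ΔG = RT ln(Q_p/K_p) = (8.314 J mol⁻¹ K⁻¹)(600 K) × ln(2.38/0.357)
   = (4.988 kJ/mol)(1.897) = 9.46 kJ/mol
ΔG > 0, so the forward reaction is non-spontaneous (proceeds in reverse).

ΔG = 9.46 kJ/mol; the forward reaction is non-spontaneous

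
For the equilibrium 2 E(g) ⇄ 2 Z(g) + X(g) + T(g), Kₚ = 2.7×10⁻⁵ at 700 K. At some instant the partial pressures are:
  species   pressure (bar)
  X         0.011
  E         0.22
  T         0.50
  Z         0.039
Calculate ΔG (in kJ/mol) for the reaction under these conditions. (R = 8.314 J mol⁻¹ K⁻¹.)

Qₚ = P(Z)²·P(X)·P(T) / P(E)² = (0.039)²·(0.011)·(0.50) / (0.22)² = 1.73×10⁻⁴
ΔG = RT ln(Qₚ/Kₚ) = (8.314 J mol⁻¹ K⁻¹)(700 K) × ln(1.73×10⁻⁴/2.7×10⁻⁵)
   = (5.820 kJ/mol)(1.857) = 10.8 kJ/mol
ΔG > 0, so the forward reaction is non-spontaneous (proceeds in reverse).

ΔG = 10.8 kJ/mol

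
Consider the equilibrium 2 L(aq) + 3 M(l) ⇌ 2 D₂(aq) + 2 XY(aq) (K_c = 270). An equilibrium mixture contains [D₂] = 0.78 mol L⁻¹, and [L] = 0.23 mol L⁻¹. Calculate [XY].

(M is a pure liquid — omitted from K_c.)
At equilibrium, K_c = [D₂]²·[XY]² / [L]² = 270.
(0.78)²·([XY])² / (0.23)² = 270
[XY]² = 23.5 ⇒ [XY] = 4.8 mol L⁻¹

[XY] = 4.8 mol L⁻¹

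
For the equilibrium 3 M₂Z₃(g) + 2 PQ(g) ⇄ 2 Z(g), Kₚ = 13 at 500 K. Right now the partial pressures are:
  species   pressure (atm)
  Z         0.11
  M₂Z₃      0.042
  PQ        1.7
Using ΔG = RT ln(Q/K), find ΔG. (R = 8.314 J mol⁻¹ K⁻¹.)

Qₚ = P(Z)² / (P(M₂Z₃)³·P(PQ)²) = (0.11)² / ((0.042)³·(1.7)²) = 56.5
ΔG = RT ln(Qₚ/Kₚ) = (8.314 J mol⁻¹ K⁻¹)(500 K) × ln(56.5/13)
   = (4.157 kJ/mol)(1.469) = 6.11 kJ/mol
ΔG > 0, so the forward reaction is non-spontaneous (proceeds in reverse).

ΔG = 6.11 kJ/mol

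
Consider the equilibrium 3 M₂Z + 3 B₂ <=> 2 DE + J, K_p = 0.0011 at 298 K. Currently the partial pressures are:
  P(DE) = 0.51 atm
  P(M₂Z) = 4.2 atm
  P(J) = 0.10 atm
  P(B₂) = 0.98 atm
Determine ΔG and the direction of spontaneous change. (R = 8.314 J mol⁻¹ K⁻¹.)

Q_p = P(DE)²·P(J) / (P(M₂Z)³·P(B₂)³) = (0.51)²·(0.10) / ((4.2)³·(0.98)³) = 3.73×10⁻⁴
ΔG = RT ln(Q_p/K_p) = (8.314 J mol⁻¹ K⁻¹)(298 K) × ln(3.73×10⁻⁴/0.0011)
   = (2.478 kJ/mol)(-1.081) = -2.68 kJ/mol
ΔG < 0, so the forward reaction is spontaneous (proceeds forward).

ΔG = -2.68 kJ/mol; the forward reaction is spontaneous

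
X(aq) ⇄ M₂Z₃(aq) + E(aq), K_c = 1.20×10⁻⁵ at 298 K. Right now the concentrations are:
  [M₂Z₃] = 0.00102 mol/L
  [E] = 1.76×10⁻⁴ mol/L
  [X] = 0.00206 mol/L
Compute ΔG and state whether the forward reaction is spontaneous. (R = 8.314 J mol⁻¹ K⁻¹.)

ΔG = 4.91 kJ/mol; the forward reaction is non-spontaneous

Q_c = [M₂Z₃]·[E] / [X] = (0.00102)·(1.76×10⁻⁴) / (0.00206) = 8.71×10⁻⁵
ΔG = RT ln(Q_c/K_c) = (8.314 J mol⁻¹ K⁻¹)(298 K) × ln(8.71×10⁻⁵/1.20×10⁻⁵)
   = (2.478 kJ/mol)(1.982) = 4.91 kJ/mol
ΔG > 0, so the forward reaction is non-spontaneous (proceeds in reverse).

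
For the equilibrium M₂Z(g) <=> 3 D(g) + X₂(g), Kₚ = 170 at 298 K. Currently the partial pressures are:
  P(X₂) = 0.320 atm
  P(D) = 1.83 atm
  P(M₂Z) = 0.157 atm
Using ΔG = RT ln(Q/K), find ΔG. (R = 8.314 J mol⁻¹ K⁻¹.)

Qₚ = P(D)³·P(X₂) / P(M₂Z) = (1.83)³·(0.320) / (0.157) = 12.5
ΔG = RT ln(Qₚ/Kₚ) = (8.314 J mol⁻¹ K⁻¹)(298 K) × ln(12.5/170)
   = (2.478 kJ/mol)(-2.610) = -6.47 kJ/mol
ΔG < 0, so the forward reaction is spontaneous (proceeds forward).

ΔG = -6.47 kJ/mol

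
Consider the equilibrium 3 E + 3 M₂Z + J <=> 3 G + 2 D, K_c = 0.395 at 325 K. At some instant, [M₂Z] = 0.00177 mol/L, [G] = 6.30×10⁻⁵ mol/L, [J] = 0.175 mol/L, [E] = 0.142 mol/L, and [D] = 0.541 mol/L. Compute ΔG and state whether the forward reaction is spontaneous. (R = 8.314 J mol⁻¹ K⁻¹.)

ΔG = -7.32 kJ/mol; the forward reaction is spontaneous

Q_c = [G]³·[D]² / ([E]³·[M₂Z]³·[J]) = (6.30×10⁻⁵)³·(0.541)² / ((0.142)³·(0.00177)³·(0.175)) = 0.0263
ΔG = RT ln(Q_c/K_c) = (8.314 J mol⁻¹ K⁻¹)(325 K) × ln(0.0263/0.395)
   = (2.702 kJ/mol)(-2.709) = -7.32 kJ/mol
ΔG < 0, so the forward reaction is spontaneous (proceeds forward).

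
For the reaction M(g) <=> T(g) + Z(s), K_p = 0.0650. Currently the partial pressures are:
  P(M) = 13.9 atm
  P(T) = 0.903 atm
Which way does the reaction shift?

(Z is a pure solid — omitted from Q_p.)
Q_p = P(T) / P(M) = (0.903) / (13.9) = 0.0650
Q_p = 0.0650 = K_p, so the system is already at equilibrium.

at equilibrium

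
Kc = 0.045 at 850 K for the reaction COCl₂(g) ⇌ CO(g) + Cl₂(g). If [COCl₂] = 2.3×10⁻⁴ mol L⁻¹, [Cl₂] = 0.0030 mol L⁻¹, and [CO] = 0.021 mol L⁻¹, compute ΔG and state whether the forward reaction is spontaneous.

ΔG = 12.8 kJ/mol; the forward reaction is non-spontaneous

Qc = [CO]·[Cl₂] / [COCl₂] = (0.021)·(0.0030) / (2.3×10⁻⁴) = 0.274
ΔG = RT ln(Qc/Kc) = (8.314 J mol⁻¹ K⁻¹)(850 K) × ln(0.274/0.045)
   = (7.067 kJ/mol)(1.806) = 12.8 kJ/mol
ΔG > 0, so the forward reaction is non-spontaneous (proceeds in reverse).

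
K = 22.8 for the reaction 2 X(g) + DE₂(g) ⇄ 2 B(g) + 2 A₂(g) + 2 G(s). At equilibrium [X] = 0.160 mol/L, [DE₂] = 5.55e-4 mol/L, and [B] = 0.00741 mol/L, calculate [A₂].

(G is a pure solid — omitted from K.)
At equilibrium, K = [B]²·[A₂]² / ([X]²·[DE₂]) = 22.8.
(0.00741)²·([A₂])² / ((0.160)²·(5.55e-4)) = 22.8
[A₂]² = 5.90 ⇒ [A₂] = 2.43 mol/L

[A₂] = 2.43 mol/L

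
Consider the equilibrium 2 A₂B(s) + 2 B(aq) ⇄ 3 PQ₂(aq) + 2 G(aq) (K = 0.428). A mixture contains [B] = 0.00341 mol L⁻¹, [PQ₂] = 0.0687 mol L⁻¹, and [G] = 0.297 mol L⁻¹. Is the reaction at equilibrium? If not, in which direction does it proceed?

(A₂B is a pure solid — omitted from Q.)
Q = [PQ₂]³·[G]² / [B]² = (0.0687)³·(0.297)² / (0.00341)² = 2.46
Q = 2.46 > K = 0.428, so the reverse reaction proceeds.

in the reverse direction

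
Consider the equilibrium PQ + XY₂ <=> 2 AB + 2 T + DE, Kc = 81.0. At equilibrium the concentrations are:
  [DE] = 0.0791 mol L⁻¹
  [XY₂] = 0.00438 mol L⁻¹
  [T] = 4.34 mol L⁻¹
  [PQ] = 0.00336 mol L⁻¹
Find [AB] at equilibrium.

At equilibrium, Kc = [AB]²·[T]²·[DE] / ([PQ]·[XY₂]) = 81.0.
([AB])²·(4.34)²·(0.0791) / ((0.00336)·(0.00438)) = 81.0
[AB]² = 8.00×10⁻⁴ ⇒ [AB] = 0.0283 mol L⁻¹

[AB] = 0.0283 mol L⁻¹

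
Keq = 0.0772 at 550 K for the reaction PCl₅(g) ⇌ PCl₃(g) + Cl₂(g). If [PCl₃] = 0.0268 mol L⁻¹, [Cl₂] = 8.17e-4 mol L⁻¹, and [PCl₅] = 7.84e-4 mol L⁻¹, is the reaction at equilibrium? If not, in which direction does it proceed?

Q = [PCl₃]·[Cl₂] / [PCl₅] = (0.0268)·(8.17e-4) / (7.84e-4) = 0.0279
Q = 0.0279 < Keq = 0.0772, so the forward reaction proceeds.

toward products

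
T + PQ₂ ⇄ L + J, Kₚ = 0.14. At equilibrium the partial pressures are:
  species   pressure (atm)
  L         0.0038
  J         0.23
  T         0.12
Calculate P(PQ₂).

At equilibrium, Kₚ = P(L)·P(J) / (P(T)·P(PQ₂)) = 0.14.
(0.0038)·(0.23) / ((0.12)·(P(PQ₂))) = 0.14
P(PQ₂) = 0.0520 = 0.052 atm

P(PQ₂) = 0.052 atm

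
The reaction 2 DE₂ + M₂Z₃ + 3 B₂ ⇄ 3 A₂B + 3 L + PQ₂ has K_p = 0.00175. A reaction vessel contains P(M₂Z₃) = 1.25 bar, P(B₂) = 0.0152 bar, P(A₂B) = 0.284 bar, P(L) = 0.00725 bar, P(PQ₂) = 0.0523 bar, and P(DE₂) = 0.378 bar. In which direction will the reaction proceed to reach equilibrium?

Q_p = P(A₂B)³·P(L)³·P(PQ₂) / (P(DE₂)²·P(M₂Z₃)·P(B₂)³) = (0.284)³·(0.00725)³·(0.0523) / ((0.378)²·(1.25)·(0.0152)³) = 7.28e-4
Q_p = 7.28e-4 < K_p = 0.00175, so the forward reaction proceeds.

forward (toward products)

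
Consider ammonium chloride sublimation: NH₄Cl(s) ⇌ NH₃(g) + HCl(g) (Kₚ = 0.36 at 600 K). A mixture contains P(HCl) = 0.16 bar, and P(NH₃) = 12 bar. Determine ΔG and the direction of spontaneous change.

(NH₄Cl is a pure solid — omitted from Qₚ.)
Qₚ = P(NH₃)·P(HCl) = (12)·(0.16) = 1.92
ΔG = RT ln(Qₚ/Kₚ) = (8.314 J mol⁻¹ K⁻¹)(600 K) × ln(1.92/0.36)
   = (4.988 kJ/mol)(1.674) = 8.35 kJ/mol
ΔG > 0, so the forward reaction is non-spontaneous (proceeds in reverse).

ΔG = 8.35 kJ/mol; the forward reaction is non-spontaneous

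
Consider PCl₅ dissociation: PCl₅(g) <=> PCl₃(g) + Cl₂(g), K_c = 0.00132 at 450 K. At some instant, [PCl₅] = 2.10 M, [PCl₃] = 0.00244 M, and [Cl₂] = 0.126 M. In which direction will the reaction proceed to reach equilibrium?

forward (toward products)

Q_c = [PCl₃]·[Cl₂] / [PCl₅] = (0.00244)·(0.126) / (2.10) = 1.46×10⁻⁴
Q_c = 1.46×10⁻⁴ < K_c = 0.00132, so the forward reaction proceeds.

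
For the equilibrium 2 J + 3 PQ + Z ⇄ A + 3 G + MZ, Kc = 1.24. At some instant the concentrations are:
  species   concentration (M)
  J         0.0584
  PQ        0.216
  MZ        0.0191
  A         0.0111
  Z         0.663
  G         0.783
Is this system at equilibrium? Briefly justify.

Qc = [A]·[G]³·[MZ] / ([J]²·[PQ]³·[Z]) = (0.0111)·(0.783)³·(0.0191) / ((0.0584)²·(0.216)³·(0.663)) = 4.47
Qc = 4.47 > Kc = 1.24: net reverse reaction.

no; Q > K, reaction proceeds in reverse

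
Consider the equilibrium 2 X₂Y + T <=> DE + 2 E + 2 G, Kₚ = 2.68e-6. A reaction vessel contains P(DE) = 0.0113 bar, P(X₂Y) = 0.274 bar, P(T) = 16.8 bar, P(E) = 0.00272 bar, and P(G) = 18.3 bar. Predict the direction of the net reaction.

reverse (toward reactants)

Qₚ = P(DE)·P(E)²·P(G)² / (P(X₂Y)²·P(T)) = (0.0113)·(0.00272)²·(18.3)² / ((0.274)²·(16.8)) = 2.22e-5
Qₚ = 2.22e-5 > Kₚ = 2.68e-6, so the reverse reaction proceeds.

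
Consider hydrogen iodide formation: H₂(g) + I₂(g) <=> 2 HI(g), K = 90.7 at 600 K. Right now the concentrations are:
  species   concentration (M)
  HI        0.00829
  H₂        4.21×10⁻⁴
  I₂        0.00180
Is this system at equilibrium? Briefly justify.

yes, at equilibrium

Q = [HI]² / ([H₂]·[I₂]) = (0.00829)² / ((4.21×10⁻⁴)·(0.00180)) = 90.7
Q = 90.7 = K; the system is at equilibrium.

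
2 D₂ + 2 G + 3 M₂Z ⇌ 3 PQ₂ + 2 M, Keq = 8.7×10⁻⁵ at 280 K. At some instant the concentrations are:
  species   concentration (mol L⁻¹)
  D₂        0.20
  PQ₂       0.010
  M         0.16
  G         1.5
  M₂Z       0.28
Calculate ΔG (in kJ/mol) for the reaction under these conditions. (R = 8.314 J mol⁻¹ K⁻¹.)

ΔG = -4.43 kJ/mol

Q = [PQ₂]³·[M]² / ([D₂]²·[G]²·[M₂Z]³) = (0.010)³·(0.16)² / ((0.20)²·(1.5)²·(0.28)³) = 1.30×10⁻⁵
ΔG = RT ln(Q/Keq) = (8.314 J mol⁻¹ K⁻¹)(280 K) × ln(1.30×10⁻⁵/8.7×10⁻⁵)
   = (2.328 kJ/mol)(-1.901) = -4.43 kJ/mol
ΔG < 0, so the forward reaction is spontaneous (proceeds forward).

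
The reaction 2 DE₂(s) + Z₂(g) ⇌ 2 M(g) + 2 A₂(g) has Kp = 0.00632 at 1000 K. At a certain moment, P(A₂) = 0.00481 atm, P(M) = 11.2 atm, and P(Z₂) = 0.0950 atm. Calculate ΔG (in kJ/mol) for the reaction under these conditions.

ΔG = 13.1 kJ/mol

(DE₂ is a pure solid — omitted from Qp.)
Qp = P(M)²·P(A₂)² / P(Z₂) = (11.2)²·(0.00481)² / (0.0950) = 0.0305
ΔG = RT ln(Qp/Kp) = (8.314 J mol⁻¹ K⁻¹)(1000 K) × ln(0.0305/0.00632)
   = (8.314 kJ/mol)(1.574) = 13.1 kJ/mol
ΔG > 0, so the forward reaction is non-spontaneous (proceeds in reverse).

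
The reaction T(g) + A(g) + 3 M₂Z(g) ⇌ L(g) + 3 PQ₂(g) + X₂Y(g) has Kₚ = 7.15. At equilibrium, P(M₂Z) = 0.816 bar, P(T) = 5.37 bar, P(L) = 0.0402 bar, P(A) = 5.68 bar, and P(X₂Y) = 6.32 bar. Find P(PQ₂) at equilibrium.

P(PQ₂) = 7.76 bar

At equilibrium, Kₚ = P(L)·P(PQ₂)³·P(X₂Y) / (P(T)·P(A)·P(M₂Z)³) = 7.15.
(0.0402)·(P(PQ₂))³·(6.32) / ((5.37)·(5.68)·(0.816)³) = 7.15
P(PQ₂)³ = 466 ⇒ P(PQ₂) = 7.76 bar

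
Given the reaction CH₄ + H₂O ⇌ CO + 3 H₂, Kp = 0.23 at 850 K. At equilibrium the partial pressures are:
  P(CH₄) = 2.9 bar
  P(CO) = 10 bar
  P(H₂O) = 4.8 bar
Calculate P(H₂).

P(H₂) = 0.68 bar

At equilibrium, Kp = P(CO)·P(H₂)³ / (P(CH₄)·P(H₂O)) = 0.23.
(10)·(P(H₂))³ / ((2.9)·(4.8)) = 0.23
P(H₂)³ = 0.320 ⇒ P(H₂) = 0.68 bar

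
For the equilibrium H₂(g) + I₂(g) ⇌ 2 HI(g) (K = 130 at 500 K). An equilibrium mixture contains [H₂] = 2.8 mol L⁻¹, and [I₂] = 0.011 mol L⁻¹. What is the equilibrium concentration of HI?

At equilibrium, K = [HI]² / ([H₂]·[I₂]) = 130.
([HI])² / ((2.8)·(0.011)) = 130
[HI]² = 4.00 ⇒ [HI] = 2.0 mol L⁻¹

[HI] = 2.0 mol L⁻¹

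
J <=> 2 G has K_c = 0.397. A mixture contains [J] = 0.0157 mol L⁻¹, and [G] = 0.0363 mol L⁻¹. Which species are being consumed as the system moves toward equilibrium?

J (reactants)

Q_c = [G]² / [J] = (0.0363)² / (0.0157) = 0.0839
Q_c = 0.0839 < K_c = 0.397: net forward reaction.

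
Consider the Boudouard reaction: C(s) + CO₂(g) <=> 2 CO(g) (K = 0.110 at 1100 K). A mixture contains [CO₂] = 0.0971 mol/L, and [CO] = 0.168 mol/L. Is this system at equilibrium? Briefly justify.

no; Q > K, reaction proceeds in reverse

(C is a pure solid — omitted from Q.)
Q = [CO]² / [CO₂] = (0.168)² / (0.0971) = 0.291
Q = 0.291 > K = 0.110: net reverse reaction.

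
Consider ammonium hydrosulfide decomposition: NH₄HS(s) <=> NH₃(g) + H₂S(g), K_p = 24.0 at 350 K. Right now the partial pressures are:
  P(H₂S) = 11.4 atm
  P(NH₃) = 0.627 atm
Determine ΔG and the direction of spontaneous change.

(NH₄HS is a pure solid — omitted from Q_p.)
Q_p = P(NH₃)·P(H₂S) = (0.627)·(11.4) = 7.15
ΔG = RT ln(Q_p/K_p) = (8.314 J mol⁻¹ K⁻¹)(350 K) × ln(7.15/24.0)
   = (2.910 kJ/mol)(-1.211) = -3.52 kJ/mol
ΔG < 0, so the forward reaction is spontaneous (proceeds forward).

ΔG = -3.52 kJ/mol; the forward reaction is spontaneous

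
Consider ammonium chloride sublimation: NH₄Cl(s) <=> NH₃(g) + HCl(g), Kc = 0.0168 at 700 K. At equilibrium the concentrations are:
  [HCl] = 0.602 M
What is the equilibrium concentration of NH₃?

(NH₄Cl is a pure solid — omitted from Kc.)
At equilibrium, Kc = [NH₃]·[HCl] = 0.0168.
([NH₃])·(0.602) = 0.0168
[NH₃] = 0.0279 M

[NH₃] = 0.0279 M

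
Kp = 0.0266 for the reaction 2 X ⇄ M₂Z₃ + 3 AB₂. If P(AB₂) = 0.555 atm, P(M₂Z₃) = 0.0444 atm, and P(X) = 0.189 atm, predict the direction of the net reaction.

reverse (toward reactants)

Qp = P(M₂Z₃)·P(AB₂)³ / P(X)² = (0.0444)·(0.555)³ / (0.189)² = 0.212
Qp = 0.212 > Kp = 0.0266, so the reverse reaction proceeds.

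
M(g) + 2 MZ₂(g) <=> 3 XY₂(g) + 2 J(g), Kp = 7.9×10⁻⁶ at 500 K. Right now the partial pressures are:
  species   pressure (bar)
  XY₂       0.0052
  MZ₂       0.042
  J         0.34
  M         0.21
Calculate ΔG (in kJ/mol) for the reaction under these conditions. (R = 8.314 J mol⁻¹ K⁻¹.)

ΔG = 7.13 kJ/mol

Qp = P(XY₂)³·P(J)² / (P(M)·P(MZ₂)²) = (0.0052)³·(0.34)² / ((0.21)·(0.042)²) = 4.39×10⁻⁵
ΔG = RT ln(Qp/Kp) = (8.314 J mol⁻¹ K⁻¹)(500 K) × ln(4.39×10⁻⁵/7.9×10⁻⁶)
   = (4.157 kJ/mol)(1.715) = 7.13 kJ/mol
ΔG > 0, so the forward reaction is non-spontaneous (proceeds in reverse).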